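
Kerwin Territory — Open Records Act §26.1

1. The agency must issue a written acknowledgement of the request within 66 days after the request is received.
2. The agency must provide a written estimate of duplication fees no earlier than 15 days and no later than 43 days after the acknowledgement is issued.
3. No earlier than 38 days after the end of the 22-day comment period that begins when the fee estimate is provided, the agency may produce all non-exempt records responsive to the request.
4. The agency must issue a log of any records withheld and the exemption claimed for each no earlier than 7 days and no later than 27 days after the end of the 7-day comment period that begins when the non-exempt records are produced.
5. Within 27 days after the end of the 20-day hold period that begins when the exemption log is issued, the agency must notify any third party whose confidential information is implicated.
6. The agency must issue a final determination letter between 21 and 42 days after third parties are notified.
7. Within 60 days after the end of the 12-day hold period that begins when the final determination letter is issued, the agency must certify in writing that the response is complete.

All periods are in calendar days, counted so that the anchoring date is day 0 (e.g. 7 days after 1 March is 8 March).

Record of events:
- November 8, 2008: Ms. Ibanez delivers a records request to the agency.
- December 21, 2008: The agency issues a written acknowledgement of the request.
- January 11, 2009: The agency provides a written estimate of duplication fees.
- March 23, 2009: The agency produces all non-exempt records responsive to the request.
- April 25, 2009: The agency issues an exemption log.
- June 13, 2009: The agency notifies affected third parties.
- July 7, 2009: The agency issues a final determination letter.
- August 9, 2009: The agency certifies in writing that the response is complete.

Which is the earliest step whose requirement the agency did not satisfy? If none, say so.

Step 5

Step 1 — counting 66 days from November 8, 2008 (when the request is received) gives a deadline of January 13, 2009; completed December 21, 2008, before the deadline.
Step 2 — 15 and 43 days from December 21, 2008 (when the acknowledgement is issued) are January 5, 2009 and February 2, 2009 respectively; January 11, 2009 falls inside that range.
Step 3 — must wait 38 days from February 2, 2009 (end of the 22-day comment period, which began when the fee estimate is provided on January 11, 2009), so not before March 12, 2009; done March 23, 2009, after the minimum wait.
Step 4 — 7 and 27 days from March 30, 2009 (end of the 7-day comment period, which began when the non-exempt records are produced on March 23, 2009) are April 6, 2009 and April 26, 2009 respectively; done April 25, 2009, which is between those dates.
Step 5 — counting 27 days from May 15, 2009 (end of the 20-day hold period, which began when the exemption log is issued on April 25, 2009) gives a deadline of June 11, 2009; not done until June 13, 2009, 2 days after the deadline.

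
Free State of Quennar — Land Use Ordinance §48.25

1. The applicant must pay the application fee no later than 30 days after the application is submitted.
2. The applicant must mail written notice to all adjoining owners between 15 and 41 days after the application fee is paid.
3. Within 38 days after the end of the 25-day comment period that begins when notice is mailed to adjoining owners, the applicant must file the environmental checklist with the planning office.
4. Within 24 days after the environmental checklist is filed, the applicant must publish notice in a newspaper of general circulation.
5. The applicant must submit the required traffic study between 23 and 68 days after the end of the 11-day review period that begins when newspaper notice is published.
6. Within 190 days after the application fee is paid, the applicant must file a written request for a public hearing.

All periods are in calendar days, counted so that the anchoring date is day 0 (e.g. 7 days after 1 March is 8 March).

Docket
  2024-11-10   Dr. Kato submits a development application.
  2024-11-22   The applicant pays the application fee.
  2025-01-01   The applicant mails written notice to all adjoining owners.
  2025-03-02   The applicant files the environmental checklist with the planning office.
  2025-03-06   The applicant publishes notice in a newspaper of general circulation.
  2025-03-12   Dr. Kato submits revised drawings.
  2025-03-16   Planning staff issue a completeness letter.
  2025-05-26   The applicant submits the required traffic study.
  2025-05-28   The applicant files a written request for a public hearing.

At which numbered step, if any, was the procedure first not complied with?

Step 1: 30 days after 2024-11-10 (when the application is submitted) is 2024-12-10; done 2024-11-22 — timely.
Step 2: the window is 15–41 days after 2024-11-22 (when the application fee is paid), so 2024-12-07 through 2025-01-02; done 2025-01-01, which is between those dates.
Step 3: 38 days after 2025-01-26 (end of the 25-day comment period, which began when notice is mailed to adjoining owners on 2025-01-01) is 2025-03-05; 2025-03-02 is within that limit.
Step 4: 24 days after 2025-03-02 (when the environmental checklist is filed) is 2025-03-26; done 2025-03-06 — timely.
Step 5: the window is 23–68 days after 2025-03-17 (end of the 11-day review period, which began when newspaper notice is published on 2025-03-06), so 2025-04-09 through 2025-05-24; 2025-05-26 is 2 days past the end of the window.
The analysis stops there.

Step 5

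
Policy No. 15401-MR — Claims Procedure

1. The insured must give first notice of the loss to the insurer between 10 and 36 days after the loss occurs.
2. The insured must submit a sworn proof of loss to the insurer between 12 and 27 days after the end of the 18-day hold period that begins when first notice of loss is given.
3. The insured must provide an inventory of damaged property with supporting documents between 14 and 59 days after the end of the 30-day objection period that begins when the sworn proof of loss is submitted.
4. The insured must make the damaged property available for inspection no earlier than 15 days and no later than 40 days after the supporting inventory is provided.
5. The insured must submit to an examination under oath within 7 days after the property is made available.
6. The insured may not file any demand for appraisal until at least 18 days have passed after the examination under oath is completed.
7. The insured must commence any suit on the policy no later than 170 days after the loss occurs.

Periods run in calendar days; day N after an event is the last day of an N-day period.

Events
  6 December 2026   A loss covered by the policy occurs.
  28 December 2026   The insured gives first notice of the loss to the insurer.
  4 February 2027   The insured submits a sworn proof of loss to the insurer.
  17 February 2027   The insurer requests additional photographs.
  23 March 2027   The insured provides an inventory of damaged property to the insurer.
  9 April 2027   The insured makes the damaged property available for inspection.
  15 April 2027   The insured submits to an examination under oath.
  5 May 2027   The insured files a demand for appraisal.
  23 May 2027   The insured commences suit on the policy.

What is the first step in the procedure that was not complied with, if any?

(1) the permitted window runs from 6 December 2026 + 10 = 16 December 2026 to 6 December 2026 + 36 = 11 January 2027; done 28 December 2026, which is between those dates.
(2) the permitted window runs from 15 January 2027 + 12 = 27 January 2027 to 15 January 2027 + 27 = 11 February 2027; done 4 February 2027 — within the window.
(3) the permitted window runs from 6 March 2027 + 14 = 20 March 2027 to 6 March 2027 + 59 = 4 May 2027; done 23 March 2027 — within the window.
(4) the permitted window runs from 23 March 2027 + 15 = 7 April 2027 to 23 March 2027 + 40 = 2 May 2027; 9 April 2027 falls inside that range.
(5) due by 9 April 2027 + 7 days = 16 April 2027; 15 April 2027 is within that limit.
(6) permitted from 15 April 2027 + 18 days = 3 May 2027 onward; 5 May 2027 is on or after that date.
(7) due by 6 December 2026 + 170 days = 25 May 2027; completed 23 May 2027, before the deadline.

None — every step was satisfied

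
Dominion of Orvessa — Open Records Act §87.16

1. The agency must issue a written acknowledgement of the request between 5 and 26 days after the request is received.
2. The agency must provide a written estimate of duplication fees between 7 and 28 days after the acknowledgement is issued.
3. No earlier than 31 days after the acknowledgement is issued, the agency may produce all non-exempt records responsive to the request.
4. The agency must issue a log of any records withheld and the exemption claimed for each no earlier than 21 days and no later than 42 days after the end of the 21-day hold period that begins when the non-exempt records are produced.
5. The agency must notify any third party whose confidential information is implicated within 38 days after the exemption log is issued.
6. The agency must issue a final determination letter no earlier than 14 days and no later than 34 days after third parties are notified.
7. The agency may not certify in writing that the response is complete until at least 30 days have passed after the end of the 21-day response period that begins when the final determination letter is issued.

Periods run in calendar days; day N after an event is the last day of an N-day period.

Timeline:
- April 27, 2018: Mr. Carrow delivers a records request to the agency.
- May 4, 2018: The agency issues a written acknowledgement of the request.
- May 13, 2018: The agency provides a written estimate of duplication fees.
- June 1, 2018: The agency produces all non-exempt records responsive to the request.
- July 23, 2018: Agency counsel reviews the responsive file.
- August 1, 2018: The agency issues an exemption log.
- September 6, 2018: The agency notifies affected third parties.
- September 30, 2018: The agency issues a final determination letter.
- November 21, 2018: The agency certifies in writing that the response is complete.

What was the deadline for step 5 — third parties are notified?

Step 5 runs from August 1, 2018, when the exemption log is issued. 38 days after August 1, 2018 is September 8, 2018.

September 8, 2018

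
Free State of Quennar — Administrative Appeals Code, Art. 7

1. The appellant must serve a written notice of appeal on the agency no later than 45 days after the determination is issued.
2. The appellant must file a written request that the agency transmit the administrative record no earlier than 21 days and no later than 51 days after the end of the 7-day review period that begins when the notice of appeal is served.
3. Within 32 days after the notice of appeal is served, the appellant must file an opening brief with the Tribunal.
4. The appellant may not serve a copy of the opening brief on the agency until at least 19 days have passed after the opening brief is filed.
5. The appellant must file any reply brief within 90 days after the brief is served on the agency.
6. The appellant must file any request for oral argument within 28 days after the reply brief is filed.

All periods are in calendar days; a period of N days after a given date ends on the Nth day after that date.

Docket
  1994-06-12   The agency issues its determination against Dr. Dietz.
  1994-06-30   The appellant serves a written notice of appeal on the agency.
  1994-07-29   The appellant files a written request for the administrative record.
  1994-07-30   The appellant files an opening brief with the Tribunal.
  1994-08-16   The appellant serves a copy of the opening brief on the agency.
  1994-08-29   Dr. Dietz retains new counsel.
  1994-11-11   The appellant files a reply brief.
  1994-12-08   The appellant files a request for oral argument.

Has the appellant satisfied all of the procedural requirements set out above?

Step 1 — counting 45 days from 1994-06-12 (when the determination is issued) gives a deadline of 1994-07-27; 1994-06-30 is within that limit.
Step 2 — 21 and 51 days from 1994-07-07 (end of the 7-day review period, which began when the notice of appeal is served on 1994-06-30) are 1994-07-28 and 1994-08-27 respectively; 1994-07-29 falls inside that range.
Step 3 — counting 32 days from 1994-06-30 (when the notice of appeal is served) gives a deadline of 1994-08-01; completed 1994-07-30, before the deadline.
Step 4 — must wait 19 days from 1994-07-30 (when the opening brief is filed), so not before 1994-08-18; 1994-08-16 is 2 days before the earliest permitted date.

No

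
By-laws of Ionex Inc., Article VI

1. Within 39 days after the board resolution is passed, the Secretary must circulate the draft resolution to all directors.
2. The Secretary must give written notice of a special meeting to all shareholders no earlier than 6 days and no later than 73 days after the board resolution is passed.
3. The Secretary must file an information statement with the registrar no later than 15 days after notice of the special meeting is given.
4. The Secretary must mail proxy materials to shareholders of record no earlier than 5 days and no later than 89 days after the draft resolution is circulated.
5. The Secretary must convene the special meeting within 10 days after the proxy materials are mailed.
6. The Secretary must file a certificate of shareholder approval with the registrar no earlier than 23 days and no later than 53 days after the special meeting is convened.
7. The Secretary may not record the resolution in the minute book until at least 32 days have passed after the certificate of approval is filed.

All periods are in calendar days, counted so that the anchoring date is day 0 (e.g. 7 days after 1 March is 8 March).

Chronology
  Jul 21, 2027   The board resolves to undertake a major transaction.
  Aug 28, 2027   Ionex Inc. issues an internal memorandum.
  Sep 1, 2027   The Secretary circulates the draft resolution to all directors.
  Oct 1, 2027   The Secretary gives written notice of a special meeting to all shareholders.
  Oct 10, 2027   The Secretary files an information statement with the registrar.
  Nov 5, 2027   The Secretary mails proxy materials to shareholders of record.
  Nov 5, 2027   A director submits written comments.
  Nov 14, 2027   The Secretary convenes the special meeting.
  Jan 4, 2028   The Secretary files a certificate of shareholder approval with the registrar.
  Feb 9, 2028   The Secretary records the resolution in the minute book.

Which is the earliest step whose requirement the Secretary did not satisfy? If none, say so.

Step 1: 39 days after Jul 21, 2027 (when the board resolution is passed) is Aug 29, 2027; not done until Sep 1, 2027, 3 days after the deadline.

Step 1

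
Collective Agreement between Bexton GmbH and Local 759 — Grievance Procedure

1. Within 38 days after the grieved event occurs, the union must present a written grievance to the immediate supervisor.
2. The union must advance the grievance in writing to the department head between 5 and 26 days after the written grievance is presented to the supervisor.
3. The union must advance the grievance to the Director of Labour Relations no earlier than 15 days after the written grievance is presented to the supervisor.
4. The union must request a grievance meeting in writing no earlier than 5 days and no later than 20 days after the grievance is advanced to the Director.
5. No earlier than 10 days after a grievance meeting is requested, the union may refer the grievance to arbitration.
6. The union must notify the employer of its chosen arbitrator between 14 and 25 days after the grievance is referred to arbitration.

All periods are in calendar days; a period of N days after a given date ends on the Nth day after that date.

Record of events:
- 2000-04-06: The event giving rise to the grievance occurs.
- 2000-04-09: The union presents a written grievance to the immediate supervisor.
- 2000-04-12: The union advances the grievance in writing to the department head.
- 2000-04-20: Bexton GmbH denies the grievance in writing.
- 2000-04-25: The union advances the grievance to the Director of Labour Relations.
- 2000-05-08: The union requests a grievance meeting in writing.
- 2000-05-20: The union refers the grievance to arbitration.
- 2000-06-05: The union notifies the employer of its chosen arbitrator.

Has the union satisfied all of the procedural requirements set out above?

No

Step 1: 38 days after 2000-04-06 (when the grieved event occurs) is 2000-05-14; completed 2000-04-09, before the deadline.
Step 2: the window is 5–26 days after 2000-04-09 (when the written grievance is presented to the supervisor), so 2000-04-14 through 2000-05-05; 2000-04-12 is 2 days too early.
No need to go further; step 2 was not satisfied.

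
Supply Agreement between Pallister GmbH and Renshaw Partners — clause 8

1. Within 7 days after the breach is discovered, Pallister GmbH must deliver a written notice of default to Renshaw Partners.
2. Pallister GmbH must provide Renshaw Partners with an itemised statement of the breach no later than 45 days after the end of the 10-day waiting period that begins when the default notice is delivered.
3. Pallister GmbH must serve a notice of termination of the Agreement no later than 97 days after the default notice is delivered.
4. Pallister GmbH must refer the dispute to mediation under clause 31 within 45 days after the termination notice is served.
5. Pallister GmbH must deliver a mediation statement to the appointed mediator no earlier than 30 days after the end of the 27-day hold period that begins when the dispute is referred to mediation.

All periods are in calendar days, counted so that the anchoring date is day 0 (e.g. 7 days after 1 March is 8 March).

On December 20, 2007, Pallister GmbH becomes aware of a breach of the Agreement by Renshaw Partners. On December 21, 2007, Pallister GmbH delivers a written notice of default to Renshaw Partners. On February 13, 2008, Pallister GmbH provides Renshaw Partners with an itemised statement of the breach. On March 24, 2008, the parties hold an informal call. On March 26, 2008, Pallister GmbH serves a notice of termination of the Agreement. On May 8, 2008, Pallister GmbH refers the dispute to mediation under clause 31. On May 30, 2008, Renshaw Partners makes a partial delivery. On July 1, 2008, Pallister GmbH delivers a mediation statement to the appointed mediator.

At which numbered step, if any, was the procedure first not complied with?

Step 5

Step 1: 7 days after December 20, 2007 (when the breach is discovered) is December 27, 2007; done December 21, 2007 — timely.
Step 2: 45 days after December 31, 2007 (end of the 10-day waiting period, which began when the default notice is delivered on December 21, 2007) is February 14, 2008; done February 13, 2008 — timely.
Step 3: 97 days after December 21, 2007 (when the default notice is delivered) is March 27, 2008; completed March 26, 2008, before the deadline.
Step 4: 45 days after March 26, 2008 (when the termination notice is served) is May 10, 2008; May 8, 2008 is within that limit.
Step 5: the earliest permitted date is 30 days after June 4, 2008 (end of the 27-day hold period, which began when the dispute is referred to mediation on May 8, 2008), i.e. July 4, 2008; July 1, 2008 is 3 days before the earliest permitted date.
No need to go further; step 5 was not satisfied.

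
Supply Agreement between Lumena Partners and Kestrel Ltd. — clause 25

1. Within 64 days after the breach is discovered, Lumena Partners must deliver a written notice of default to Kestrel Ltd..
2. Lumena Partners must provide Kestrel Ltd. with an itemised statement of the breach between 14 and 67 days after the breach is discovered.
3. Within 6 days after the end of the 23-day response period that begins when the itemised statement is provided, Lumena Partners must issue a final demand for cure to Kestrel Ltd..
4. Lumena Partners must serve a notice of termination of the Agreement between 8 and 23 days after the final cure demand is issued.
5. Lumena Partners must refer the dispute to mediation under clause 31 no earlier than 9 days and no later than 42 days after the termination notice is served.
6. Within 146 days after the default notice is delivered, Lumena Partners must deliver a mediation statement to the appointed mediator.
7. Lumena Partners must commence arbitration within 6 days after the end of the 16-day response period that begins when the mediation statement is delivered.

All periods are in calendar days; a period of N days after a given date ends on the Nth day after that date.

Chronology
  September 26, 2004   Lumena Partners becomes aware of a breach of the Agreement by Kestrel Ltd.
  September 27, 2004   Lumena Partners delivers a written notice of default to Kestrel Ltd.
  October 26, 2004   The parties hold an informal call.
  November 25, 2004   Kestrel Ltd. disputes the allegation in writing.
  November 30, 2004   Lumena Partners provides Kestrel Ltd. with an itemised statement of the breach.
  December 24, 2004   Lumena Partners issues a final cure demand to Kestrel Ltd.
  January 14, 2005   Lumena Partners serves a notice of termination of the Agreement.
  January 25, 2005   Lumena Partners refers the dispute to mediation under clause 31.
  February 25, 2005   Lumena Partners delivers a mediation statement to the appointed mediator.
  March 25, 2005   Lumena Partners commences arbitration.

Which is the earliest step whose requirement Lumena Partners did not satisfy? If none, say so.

(1) due by September 26, 2004 + 64 days = November 29, 2004; completed September 27, 2004, before the deadline.
(2) the permitted window runs from September 26, 2004 + 14 = October 10, 2004 to September 26, 2004 + 67 = December 2, 2004; done November 30, 2004 — within the window.
(3) due by December 23, 2004 + 6 days = December 29, 2004; completed December 24, 2004, before the deadline.
(4) the permitted window runs from December 24, 2004 + 8 = January 1, 2005 to December 24, 2004 + 23 = January 16, 2005; January 14, 2005 falls inside that range.
(5) the permitted window runs from January 14, 2005 + 9 = January 23, 2005 to January 14, 2005 + 42 = February 25, 2005; done January 25, 2005, which is between those dates.
(6) due by September 27, 2004 + 146 days = February 20, 2005; done February 25, 2005 — 5 days late.
The procedure was therefore not followed at step 6.

Step 6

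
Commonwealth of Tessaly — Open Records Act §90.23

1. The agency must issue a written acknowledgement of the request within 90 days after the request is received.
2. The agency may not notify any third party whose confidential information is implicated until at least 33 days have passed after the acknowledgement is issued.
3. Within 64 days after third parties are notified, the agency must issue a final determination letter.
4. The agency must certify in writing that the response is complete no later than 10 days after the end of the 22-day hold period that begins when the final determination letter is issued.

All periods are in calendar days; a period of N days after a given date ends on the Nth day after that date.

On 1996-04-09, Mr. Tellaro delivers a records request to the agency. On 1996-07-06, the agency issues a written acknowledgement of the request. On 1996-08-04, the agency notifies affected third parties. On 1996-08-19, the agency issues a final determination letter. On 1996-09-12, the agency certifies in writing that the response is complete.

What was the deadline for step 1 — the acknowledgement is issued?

1996-07-08

Step 1 runs from 1996-04-09, when the request is received. 90 days after 1996-04-09 is 1996-07-08.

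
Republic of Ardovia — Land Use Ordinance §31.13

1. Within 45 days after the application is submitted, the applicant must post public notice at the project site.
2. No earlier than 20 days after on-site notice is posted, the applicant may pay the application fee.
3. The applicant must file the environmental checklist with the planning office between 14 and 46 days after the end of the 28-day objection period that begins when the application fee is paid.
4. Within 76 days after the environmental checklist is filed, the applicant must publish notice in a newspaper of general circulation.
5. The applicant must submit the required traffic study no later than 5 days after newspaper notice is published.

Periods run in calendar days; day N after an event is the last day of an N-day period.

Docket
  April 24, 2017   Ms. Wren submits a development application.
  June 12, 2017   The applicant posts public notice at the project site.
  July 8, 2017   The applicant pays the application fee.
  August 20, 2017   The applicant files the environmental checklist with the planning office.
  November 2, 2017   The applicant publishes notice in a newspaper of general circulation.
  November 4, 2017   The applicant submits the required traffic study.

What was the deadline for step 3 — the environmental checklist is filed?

September 20, 2017

The application fee is paid on July 8, 2017; the 28-day objection period therefore ends August 5, 2017, and step 3 runs from that date. The window is 14–46 days after August 5, 2017; it closes on September 20, 2017.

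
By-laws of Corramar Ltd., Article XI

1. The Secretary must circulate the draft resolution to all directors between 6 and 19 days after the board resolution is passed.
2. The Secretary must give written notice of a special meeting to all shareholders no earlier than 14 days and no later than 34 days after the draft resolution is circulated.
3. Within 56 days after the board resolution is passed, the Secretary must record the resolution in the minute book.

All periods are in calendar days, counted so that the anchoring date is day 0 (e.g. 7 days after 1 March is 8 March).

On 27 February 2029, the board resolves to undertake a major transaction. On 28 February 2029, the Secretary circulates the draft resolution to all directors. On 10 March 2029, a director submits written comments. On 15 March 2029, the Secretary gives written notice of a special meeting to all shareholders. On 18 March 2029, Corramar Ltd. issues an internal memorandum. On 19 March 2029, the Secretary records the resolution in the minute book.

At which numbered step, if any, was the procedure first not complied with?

Step 1: the window is 6–19 days after 27 February 2029 (when the board resolution is passed), so 5 March 2029 through 18 March 2029; 28 February 2029 is 5 days too early.
No need to go further; step 1 was not satisfied.

Step 1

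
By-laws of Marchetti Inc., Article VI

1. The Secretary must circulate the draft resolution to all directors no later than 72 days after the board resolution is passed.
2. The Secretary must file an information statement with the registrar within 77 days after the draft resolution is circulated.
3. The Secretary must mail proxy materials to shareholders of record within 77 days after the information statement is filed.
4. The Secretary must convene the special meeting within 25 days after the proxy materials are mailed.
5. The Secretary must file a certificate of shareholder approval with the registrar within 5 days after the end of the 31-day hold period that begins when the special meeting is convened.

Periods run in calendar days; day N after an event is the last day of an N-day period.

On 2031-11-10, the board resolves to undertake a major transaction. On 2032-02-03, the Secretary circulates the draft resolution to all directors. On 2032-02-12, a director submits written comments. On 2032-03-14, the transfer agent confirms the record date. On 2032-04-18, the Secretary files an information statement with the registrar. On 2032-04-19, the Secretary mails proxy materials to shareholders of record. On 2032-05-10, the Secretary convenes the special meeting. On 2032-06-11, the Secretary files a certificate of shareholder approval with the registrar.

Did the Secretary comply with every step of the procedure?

(1) due by 2031-11-10 + 72 days = 2032-01-21; 2032-02-03 misses that deadline by 13 days.
No need to go further; step 1 was not satisfied.

No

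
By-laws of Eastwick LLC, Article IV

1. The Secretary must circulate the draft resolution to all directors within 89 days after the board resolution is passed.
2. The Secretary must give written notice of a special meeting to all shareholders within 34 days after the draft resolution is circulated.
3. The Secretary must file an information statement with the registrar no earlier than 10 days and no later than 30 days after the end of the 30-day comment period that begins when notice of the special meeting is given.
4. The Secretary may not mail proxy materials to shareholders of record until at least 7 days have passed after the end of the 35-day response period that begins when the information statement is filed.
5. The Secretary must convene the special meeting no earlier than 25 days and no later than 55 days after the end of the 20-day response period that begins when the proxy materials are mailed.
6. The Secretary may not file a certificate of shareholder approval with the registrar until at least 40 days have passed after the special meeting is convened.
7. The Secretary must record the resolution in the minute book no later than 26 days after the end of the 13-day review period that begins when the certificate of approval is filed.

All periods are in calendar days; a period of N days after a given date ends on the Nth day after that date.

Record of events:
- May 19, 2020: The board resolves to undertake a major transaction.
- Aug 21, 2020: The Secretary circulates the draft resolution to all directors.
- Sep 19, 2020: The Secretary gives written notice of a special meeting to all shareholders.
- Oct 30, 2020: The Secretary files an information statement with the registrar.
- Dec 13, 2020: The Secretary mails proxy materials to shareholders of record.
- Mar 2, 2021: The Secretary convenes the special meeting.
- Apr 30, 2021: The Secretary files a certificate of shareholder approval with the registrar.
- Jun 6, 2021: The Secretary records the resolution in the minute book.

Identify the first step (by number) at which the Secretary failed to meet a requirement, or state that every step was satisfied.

Step 1

Step 1: 89 days after May 19, 2020 (when the board resolution is passed) is Aug 16, 2020; not done until Aug 21, 2020, 5 days after the deadline.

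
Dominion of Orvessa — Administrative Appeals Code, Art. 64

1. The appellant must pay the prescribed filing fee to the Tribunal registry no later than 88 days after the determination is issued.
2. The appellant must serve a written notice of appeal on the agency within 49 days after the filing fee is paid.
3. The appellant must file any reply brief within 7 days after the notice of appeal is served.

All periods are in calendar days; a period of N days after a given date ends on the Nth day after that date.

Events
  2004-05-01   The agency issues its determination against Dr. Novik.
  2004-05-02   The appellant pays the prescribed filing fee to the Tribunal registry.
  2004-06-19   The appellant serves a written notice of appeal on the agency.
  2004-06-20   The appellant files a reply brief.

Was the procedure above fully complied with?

Yes

(1) due by 2004-05-01 + 88 days = 2004-07-28; 2004-05-02 is within that limit.
(2) due by 2004-05-02 + 49 days = 2004-06-20; done 2004-06-19 — timely.
(3) due by 2004-06-19 + 7 days = 2004-06-26; done 2004-06-20 — timely.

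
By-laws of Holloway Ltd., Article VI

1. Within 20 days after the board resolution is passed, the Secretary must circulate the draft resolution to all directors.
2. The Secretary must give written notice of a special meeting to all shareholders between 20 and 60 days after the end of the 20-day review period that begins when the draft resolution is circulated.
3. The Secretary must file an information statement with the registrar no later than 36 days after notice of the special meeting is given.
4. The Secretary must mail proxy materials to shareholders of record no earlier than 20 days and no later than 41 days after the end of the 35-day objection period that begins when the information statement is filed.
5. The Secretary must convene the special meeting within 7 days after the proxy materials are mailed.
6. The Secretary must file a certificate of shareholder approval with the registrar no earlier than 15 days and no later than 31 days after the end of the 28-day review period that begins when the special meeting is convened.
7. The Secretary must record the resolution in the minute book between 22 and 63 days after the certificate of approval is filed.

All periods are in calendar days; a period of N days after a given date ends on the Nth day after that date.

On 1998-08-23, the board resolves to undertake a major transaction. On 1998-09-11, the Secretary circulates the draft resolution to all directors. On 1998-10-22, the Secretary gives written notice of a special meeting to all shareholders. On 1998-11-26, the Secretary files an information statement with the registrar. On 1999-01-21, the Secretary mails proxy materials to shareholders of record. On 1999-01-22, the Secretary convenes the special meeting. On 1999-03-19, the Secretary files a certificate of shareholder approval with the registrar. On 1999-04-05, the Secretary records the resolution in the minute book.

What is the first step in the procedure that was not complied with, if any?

Step 1: 20 days after 1998-08-23 (when the board resolution is passed) is 1998-09-12; completed 1998-09-11, before the deadline.
Step 2: the window is 20–60 days after 1998-10-01 (end of the 20-day review period, which began when the draft resolution is circulated on 1998-09-11), so 1998-10-21 through 1998-11-30; done 1998-10-22 — within the window.
Step 3: 36 days after 1998-10-22 (when notice of the special meeting is given) is 1998-11-27; done 1998-11-26 — timely.
Step 4: the window is 20–41 days after 1998-12-31 (end of the 35-day objection period, which began when the information statement is filed on 1998-11-26), so 1999-01-20 through 1999-02-10; done 1999-01-21, which is between those dates.
Step 5: 7 days after 1999-01-21 (when the proxy materials are mailed) is 1999-01-28; 1999-01-22 is within that limit.
Step 6: the window is 15–31 days after 1999-02-19 (end of the 28-day review period, which began when the special meeting is convened on 1999-01-22), so 1999-03-06 through 1999-03-22; done 1999-03-19 — within the window.
Step 7: the window is 22–63 days after 1999-03-19 (when the certificate of approval is filed), so 1999-04-10 through 1999-05-21; done 1999-04-05 — 5 days before the window opened.

Step 7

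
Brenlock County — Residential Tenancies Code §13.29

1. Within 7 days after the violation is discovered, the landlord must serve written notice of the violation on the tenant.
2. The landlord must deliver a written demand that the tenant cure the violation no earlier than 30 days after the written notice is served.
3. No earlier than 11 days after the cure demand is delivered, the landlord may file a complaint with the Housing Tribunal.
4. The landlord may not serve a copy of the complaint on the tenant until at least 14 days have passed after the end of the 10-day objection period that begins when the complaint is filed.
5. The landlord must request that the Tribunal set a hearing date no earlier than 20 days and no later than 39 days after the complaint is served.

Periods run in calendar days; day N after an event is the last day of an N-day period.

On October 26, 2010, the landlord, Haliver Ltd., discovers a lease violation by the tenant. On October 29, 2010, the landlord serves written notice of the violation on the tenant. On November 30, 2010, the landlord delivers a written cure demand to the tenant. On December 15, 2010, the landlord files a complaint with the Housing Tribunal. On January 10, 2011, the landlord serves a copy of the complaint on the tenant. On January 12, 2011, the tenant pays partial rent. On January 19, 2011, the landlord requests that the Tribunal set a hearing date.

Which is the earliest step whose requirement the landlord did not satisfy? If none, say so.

Step 1: 7 days after October 26, 2010 (when the violation is discovered) is November 2, 2010; completed October 29, 2010, before the deadline.
Step 2: the earliest permitted date is 30 days after October 29, 2010 (when the written notice is served), i.e. November 28, 2010; done November 30, 2010 — permitted.
Step 3: the earliest permitted date is 11 days after November 30, 2010 (when the cure demand is delivered), i.e. December 11, 2010; done December 15, 2010 — permitted.
Step 4: the earliest permitted date is 14 days after December 25, 2010 (end of the 10-day objection period, which began when the complaint is filed on December 15, 2010), i.e. January 8, 2011; done January 10, 2011, after the minimum wait.
Step 5: the window is 20–39 days after January 10, 2011 (when the complaint is served), so January 30, 2011 through February 18, 2011; January 19, 2011 is 11 days too early.
Later steps need not be reached.

Step 5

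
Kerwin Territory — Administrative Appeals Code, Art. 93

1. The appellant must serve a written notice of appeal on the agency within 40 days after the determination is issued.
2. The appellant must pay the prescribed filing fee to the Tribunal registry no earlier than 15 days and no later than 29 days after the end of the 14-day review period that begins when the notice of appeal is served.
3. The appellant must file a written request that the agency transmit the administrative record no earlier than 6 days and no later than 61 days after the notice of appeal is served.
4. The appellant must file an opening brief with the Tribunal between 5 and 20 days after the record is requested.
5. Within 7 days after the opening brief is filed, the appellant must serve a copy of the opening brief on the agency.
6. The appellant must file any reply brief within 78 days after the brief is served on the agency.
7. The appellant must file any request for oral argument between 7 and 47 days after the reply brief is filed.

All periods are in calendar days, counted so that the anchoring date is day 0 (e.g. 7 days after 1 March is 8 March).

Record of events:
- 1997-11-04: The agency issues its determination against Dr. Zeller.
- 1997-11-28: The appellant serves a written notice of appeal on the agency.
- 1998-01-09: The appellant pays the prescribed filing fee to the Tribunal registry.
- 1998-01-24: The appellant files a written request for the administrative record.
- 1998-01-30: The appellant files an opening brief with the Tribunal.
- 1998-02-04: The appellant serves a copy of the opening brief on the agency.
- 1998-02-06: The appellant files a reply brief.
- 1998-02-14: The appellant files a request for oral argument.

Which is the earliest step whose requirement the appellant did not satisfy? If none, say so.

Step 1: 40 days after 1997-11-04 (when the determination is issued) is 1997-12-14; done 1997-11-28 — timely.
Step 2: the window is 15–29 days after 1997-12-12 (end of the 14-day review period, which began when the notice of appeal is served on 1997-11-28), so 1997-12-27 through 1998-01-10; done 1998-01-09, which is between those dates.
Step 3: the window is 6–61 days after 1997-11-28 (when the notice of appeal is served), so 1997-12-04 through 1998-01-28; 1998-01-24 falls inside that range.
Step 4: the window is 5–20 days after 1998-01-24 (when the record is requested), so 1998-01-29 through 1998-02-13; done 1998-01-30 — within the window.
Step 5: 7 days after 1998-01-30 (when the opening brief is filed) is 1998-02-06; completed 1998-02-04, before the deadline.
Step 6: 78 days after 1998-02-04 (when the brief is served on the agency) is 1998-04-23; done 1998-02-06 — timely.
Step 7: the window is 7–47 days after 1998-02-06 (when the reply brief is filed), so 1998-02-13 through 1998-03-25; done 1998-02-14, which is between those dates.

None — every step was satisfied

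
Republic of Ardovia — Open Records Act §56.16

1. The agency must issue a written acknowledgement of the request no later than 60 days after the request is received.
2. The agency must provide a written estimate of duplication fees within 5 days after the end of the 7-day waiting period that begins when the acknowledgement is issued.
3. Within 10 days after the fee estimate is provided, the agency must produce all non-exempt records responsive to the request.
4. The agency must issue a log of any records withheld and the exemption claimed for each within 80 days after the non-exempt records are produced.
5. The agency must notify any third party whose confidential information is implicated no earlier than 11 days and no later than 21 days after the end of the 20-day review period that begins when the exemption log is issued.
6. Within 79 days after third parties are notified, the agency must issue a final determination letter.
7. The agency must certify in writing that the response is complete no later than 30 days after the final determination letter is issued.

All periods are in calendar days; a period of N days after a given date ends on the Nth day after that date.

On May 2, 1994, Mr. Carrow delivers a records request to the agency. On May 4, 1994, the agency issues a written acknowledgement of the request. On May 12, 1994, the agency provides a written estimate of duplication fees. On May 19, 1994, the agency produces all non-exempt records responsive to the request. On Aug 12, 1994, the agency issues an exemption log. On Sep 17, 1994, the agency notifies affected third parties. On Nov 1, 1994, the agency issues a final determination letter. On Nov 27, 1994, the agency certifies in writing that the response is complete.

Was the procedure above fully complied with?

Step 1: 60 days after May 2, 1994 (when the request is received) is Jul 1, 1994; done May 4, 1994 — timely.
Step 2: 5 days after May 11, 1994 (end of the 7-day waiting period, which began when the acknowledgement is issued on May 4, 1994) is May 16, 1994; completed May 12, 1994, before the deadline.
Step 3: 10 days after May 12, 1994 (when the fee estimate is provided) is May 22, 1994; May 19, 1994 is within that limit.
Step 4: 80 days after May 19, 1994 (when the non-exempt records are produced) is Aug 7, 1994; done Aug 12, 1994 — 5 days late.
The procedure was therefore not followed at step 4.

No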